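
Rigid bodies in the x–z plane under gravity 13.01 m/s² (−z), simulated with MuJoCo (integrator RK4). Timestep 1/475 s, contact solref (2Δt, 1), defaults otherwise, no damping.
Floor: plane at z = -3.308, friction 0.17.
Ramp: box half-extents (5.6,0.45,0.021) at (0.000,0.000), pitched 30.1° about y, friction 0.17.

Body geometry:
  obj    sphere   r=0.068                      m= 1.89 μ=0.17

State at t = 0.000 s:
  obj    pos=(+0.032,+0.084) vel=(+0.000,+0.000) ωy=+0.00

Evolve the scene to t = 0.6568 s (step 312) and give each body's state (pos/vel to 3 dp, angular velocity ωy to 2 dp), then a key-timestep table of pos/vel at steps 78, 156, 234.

State at t = 0.6568 s:
  obj    pos=(+0.902,-0.420) vel=(+2.649,-1.535) ωy=+45.01

Key-timestep trajectory:
   step    t(s)  obj.x    obj.z    obj.vx   obj.vz 
     78  0.1642   +0.087  +0.053  +0.662  -0.384
    156  0.3284   +0.250  -0.042  +1.324  -0.768
    234  0.4926   +0.522  -0.199  +1.986  -1.152


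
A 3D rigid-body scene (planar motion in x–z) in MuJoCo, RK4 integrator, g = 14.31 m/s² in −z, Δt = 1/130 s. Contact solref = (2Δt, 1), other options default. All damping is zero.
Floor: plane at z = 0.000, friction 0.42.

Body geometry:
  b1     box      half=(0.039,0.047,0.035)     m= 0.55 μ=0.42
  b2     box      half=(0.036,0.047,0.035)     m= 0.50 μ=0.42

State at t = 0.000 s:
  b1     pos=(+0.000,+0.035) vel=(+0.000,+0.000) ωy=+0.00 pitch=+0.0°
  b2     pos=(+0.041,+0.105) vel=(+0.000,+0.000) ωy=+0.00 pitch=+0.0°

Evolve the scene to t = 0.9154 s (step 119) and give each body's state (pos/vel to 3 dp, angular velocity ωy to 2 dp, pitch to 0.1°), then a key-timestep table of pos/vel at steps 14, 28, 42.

State at t = 0.9154 s:
  b1     pos=(+0.000,+0.035) vel=(+0.000,+0.000) ωy=+0.00 pitch=+0.0°
  b2     pos=(+0.088,+0.036) vel=(+0.000,+0.000) ωy=+0.00 pitch=+90.0°

Key-timestep trajectory:
   step    t(s)  b1.x    b1.z    b1.vx   b1.vz   b2.x    b2.z    b2.vx   b2.vz 
     14  0.1077   +0.000  +0.035  +0.000  +0.001   +0.044  +0.105  +0.079  -0.011
     28  0.2154   +0.000  +0.035  +0.000  +0.000   +0.065  +0.094  +0.310  -0.324
     42  0.3231   +0.000  +0.035  +0.000  +0.000   +0.088  +0.032  -0.016  +0.148


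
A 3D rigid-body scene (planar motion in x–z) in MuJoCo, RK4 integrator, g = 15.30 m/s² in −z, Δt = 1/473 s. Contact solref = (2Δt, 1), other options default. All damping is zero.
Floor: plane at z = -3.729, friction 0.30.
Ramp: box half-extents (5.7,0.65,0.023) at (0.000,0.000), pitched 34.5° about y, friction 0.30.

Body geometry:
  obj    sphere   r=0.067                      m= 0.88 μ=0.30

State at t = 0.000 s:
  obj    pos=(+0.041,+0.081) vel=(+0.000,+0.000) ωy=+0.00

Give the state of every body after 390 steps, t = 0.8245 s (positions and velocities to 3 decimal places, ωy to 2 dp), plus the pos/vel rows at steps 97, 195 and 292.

State at t = 0.8245 s:
  obj    pos=(+1.775,-1.111) vel=(+4.206,-2.891) ωy=+76.17

Key-timestep trajectory:
   step    t(s)  obj.x    obj.z    obj.vx   obj.vz 
     97  0.2051   +0.148  +0.007  +1.046  -0.719
    195  0.4123   +0.475  -0.217  +2.103  -1.446
    292  0.6173   +1.013  -0.587  +3.149  -2.165


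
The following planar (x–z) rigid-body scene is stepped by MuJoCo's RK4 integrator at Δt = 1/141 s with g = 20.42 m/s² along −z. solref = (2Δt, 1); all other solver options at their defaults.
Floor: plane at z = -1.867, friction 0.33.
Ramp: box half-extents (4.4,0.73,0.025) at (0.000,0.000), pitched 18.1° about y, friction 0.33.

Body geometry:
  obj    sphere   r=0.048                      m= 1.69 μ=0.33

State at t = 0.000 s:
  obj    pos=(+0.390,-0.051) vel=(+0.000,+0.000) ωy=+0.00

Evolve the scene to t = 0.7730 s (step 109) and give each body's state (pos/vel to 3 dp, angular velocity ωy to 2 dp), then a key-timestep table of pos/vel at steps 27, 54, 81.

State at t = 0.7730 s:
  obj    pos=(+1.677,-0.471) vel=(+3.329,-1.088) ωy=+72.96

Key-timestep trajectory:
   step    t(s)  obj.x    obj.z    obj.vx   obj.vz 
     27  0.1915   +0.469  -0.077  +0.825  -0.270
     54  0.3830   +0.706  -0.154  +1.650  -0.539
     81  0.5745   +1.101  -0.283  +2.474  -0.809


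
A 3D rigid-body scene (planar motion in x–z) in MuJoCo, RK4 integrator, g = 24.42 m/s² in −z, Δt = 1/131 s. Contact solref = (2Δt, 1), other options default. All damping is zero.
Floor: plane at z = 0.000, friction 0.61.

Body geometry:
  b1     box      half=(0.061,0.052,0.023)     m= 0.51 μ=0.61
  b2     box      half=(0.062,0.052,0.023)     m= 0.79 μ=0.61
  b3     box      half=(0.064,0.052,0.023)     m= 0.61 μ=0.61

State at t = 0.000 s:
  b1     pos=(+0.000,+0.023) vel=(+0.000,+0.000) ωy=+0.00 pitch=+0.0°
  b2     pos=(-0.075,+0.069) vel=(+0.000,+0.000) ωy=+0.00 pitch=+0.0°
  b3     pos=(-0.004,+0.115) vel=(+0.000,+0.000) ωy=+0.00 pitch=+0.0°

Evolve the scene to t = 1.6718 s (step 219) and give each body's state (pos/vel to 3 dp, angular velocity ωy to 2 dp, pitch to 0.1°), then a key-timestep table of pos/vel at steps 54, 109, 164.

State at t = 1.6718 s:
  b1     pos=(+0.004,+0.023) vel=(+0.003,+0.000) ωy=+0.00 pitch=+0.0°
  b2     pos=(-0.088,+0.053) vel=(-0.003,-0.002) ωy=+0.05 pitch=-32.8°
  b3     pos=(+0.008,+0.099) vel=(+0.003,-0.002) ωy=-0.05 pitch=+31.1°

Key-timestep trajectory:
   step    t(s)  b1.x    b1.z    b1.vx   b1.vz   b2.x    b2.z    b2.vx   b2.vz   b3.x    b3.z    b3.vx   b3.vz 
     54  0.4122   +0.001  +0.023  +0.003  +0.000   -0.085  +0.056  -0.002  -0.002   +0.004  +0.102  +0.005  -0.002
    109  0.8321   +0.002  +0.023  +0.003  +0.000   -0.086  +0.055  -0.002  -0.002   +0.006  +0.101  +0.003  -0.002
    164  1.2519   +0.003  +0.023  +0.003  +0.000   -0.087  +0.054  -0.002  -0.002   +0.007  +0.100  +0.003  -0.002


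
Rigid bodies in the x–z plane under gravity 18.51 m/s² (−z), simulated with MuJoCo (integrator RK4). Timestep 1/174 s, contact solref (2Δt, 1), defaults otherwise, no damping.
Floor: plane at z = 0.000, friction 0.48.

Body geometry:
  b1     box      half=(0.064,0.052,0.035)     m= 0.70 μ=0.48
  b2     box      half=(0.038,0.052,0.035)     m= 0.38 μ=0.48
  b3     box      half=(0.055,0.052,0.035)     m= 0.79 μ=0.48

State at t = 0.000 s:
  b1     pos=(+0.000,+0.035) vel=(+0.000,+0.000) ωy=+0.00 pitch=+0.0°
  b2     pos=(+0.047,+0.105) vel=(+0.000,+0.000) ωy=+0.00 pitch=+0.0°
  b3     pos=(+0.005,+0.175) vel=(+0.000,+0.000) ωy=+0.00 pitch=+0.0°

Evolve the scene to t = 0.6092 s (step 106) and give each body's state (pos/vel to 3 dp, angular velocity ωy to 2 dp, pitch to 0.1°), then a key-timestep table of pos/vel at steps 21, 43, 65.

State at t = 0.6092 s:
  b1     pos=(+0.000,+0.035) vel=(+0.000,+0.000) ωy=+0.00 pitch=+0.0°
  b2     pos=(+0.047,+0.105) vel=(+0.000,+0.000) ωy=+0.00 pitch=+0.0°
  b3     pos=(-0.147,+0.035) vel=(+0.000,+0.000) ωy=+0.00 pitch=+180.0°

Key-timestep trajectory:
   step    t(s)  b1.x    b1.z    b1.vx   b1.vz   b2.x    b2.z    b2.vx   b2.vz   b3.x    b3.z    b3.vx   b3.vz 
     21  0.1207   +0.000  +0.035  +0.001  +0.000   +0.047  +0.105  +0.002  +0.000   -0.004  +0.173  -0.185  -0.078
     43  0.2471   +0.000  +0.035  -0.002  +0.000   +0.047  +0.105  -0.003  +0.001   -0.052  +0.124  -0.615  +0.177
     65  0.3736   +0.000  +0.035  +0.000  +0.000   +0.047  +0.105  +0.000  +0.000   -0.134  +0.063  -0.676  -1.493


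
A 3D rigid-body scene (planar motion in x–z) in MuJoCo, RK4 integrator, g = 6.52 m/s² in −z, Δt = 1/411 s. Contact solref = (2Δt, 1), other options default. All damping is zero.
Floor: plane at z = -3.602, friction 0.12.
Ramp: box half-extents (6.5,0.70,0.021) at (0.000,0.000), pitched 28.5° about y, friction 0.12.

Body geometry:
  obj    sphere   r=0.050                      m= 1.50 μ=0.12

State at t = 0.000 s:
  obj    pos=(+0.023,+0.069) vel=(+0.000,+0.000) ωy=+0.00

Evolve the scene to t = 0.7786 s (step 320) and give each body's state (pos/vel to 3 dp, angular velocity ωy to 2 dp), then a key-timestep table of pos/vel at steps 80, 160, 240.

State at t = 0.7786 s:
  obj    pos=(+0.668,-0.282) vel=(+1.656,-0.907) ωy=+26.72

Key-timestep trajectory:
   step    t(s)  obj.x    obj.z    obj.vx   obj.vz 
     80  0.1946   +0.063  +0.047  +0.415  -0.225
    160  0.3893   +0.184  -0.019  +0.831  -0.444
    240  0.5839   +0.386  -0.129  +1.249  -0.662


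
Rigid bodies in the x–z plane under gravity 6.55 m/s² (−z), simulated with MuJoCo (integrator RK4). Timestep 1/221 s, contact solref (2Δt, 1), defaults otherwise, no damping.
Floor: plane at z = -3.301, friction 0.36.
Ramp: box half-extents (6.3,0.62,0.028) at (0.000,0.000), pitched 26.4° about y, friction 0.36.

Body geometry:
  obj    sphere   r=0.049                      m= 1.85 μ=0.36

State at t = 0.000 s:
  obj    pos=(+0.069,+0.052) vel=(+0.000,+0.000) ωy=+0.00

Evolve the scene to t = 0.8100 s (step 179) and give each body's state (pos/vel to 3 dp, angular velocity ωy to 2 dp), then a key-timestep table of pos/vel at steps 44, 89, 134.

State at t = 0.8100 s:
  obj    pos=(+0.680,-0.252) vel=(+1.509,-0.749) ωy=+34.38

Key-timestep trajectory:
   step    t(s)  obj.x    obj.z    obj.vx   obj.vz 
     44  0.1991   +0.106  +0.033  +0.371  -0.184
     89  0.4027   +0.220  -0.023  +0.750  -0.373
    134  0.6063   +0.412  -0.118  +1.130  -0.561


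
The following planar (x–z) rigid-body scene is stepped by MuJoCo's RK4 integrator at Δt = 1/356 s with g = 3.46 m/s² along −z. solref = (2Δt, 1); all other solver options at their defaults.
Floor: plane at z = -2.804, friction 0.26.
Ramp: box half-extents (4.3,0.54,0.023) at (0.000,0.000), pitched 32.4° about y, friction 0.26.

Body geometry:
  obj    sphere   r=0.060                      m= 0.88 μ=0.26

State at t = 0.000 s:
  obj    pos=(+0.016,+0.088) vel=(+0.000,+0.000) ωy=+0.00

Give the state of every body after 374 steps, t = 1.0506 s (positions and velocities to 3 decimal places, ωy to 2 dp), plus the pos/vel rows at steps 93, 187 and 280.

State at t = 1.0506 s:
  obj    pos=(+0.633,-0.304) vel=(+1.175,-0.745) ωy=+23.18

Key-timestep trajectory:
   step    t(s)  obj.x    obj.z    obj.vx   obj.vz 
     93  0.2612   +0.054  +0.064  +0.292  -0.185
    187  0.5253   +0.170  -0.010  +0.587  -0.373
    280  0.7865   +0.362  -0.131  +0.879  -0.558


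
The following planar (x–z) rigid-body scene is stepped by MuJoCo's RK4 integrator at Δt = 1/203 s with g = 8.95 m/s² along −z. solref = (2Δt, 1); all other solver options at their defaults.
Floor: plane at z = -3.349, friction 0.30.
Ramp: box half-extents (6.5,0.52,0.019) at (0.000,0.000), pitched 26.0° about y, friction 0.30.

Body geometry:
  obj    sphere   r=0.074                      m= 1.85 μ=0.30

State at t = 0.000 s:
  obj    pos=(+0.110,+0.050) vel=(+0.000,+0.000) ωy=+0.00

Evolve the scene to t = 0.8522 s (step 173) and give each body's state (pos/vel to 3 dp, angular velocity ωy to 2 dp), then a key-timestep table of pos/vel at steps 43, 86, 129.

State at t = 0.8522 s:
  obj    pos=(+1.025,-0.396) vel=(+2.147,-1.047) ωy=+32.27

Key-timestep trajectory:
   step    t(s)  obj.x    obj.z    obj.vx   obj.vz 
     43  0.2118   +0.167  +0.022  +0.534  -0.260
     86  0.4236   +0.336  -0.060  +1.067  -0.521
    129  0.6355   +0.619  -0.198  +1.601  -0.781


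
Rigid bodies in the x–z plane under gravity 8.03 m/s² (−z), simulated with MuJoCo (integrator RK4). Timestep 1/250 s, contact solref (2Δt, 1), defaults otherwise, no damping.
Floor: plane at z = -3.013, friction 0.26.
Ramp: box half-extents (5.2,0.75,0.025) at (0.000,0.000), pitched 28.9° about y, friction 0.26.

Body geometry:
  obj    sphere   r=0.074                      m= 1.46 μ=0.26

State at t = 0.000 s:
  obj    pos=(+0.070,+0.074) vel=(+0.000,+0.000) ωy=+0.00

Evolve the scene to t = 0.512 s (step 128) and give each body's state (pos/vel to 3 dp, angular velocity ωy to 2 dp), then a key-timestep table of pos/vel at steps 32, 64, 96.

State at t = 0.512 s:
  obj    pos=(+0.388,-0.101) vel=(+1.243,-0.686) ωy=+19.17

Key-timestep trajectory:
   step    t(s)  obj.x    obj.z    obj.vx   obj.vz 
     32  0.1280   +0.090  +0.063  +0.311  -0.172
     64  0.2560   +0.150  +0.030  +0.621  -0.343
     96  0.3840   +0.249  -0.024  +0.932  -0.514


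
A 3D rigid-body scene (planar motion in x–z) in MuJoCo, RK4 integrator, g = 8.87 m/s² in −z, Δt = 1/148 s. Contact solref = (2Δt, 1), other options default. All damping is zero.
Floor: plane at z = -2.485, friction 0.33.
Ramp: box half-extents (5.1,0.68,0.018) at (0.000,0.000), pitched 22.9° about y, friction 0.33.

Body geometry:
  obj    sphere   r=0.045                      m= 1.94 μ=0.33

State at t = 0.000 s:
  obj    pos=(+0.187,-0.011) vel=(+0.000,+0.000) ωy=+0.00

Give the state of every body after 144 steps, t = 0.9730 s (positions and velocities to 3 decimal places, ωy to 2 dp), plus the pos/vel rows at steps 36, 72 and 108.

State at t = 0.9730 s:
  obj    pos=(+1.262,-0.465) vel=(+2.210,-0.933) ωy=+53.29

Key-timestep trajectory:
   step    t(s)  obj.x    obj.z    obj.vx   obj.vz 
     36  0.2432   +0.254  -0.039  +0.553  -0.233
     72  0.4865   +0.456  -0.124  +1.105  -0.467
    108  0.7297   +0.792  -0.266  +1.657  -0.700


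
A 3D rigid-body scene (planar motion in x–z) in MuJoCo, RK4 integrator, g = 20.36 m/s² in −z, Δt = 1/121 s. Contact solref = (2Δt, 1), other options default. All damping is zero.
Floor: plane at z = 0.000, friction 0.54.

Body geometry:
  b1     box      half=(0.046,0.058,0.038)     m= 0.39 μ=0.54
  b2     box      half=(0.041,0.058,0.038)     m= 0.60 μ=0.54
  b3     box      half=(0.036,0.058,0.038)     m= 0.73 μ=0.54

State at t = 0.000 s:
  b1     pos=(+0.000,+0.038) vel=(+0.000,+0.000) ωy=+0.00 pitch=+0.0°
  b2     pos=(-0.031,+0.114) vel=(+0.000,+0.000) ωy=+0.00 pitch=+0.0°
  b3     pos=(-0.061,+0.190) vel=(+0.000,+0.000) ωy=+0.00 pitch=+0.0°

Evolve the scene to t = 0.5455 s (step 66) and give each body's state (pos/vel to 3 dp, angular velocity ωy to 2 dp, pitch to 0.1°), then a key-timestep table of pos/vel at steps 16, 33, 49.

State at t = 0.5455 s:
  b1     pos=(+0.001,+0.038) vel=(+0.000,+0.000) ωy=+0.00 pitch=+0.0°
  b2     pos=(-0.093,+0.041) vel=(+0.000,+0.001) ωy=+0.01 pitch=-90.0°
  b3     pos=(-0.194,+0.036) vel=(+0.000,+0.001) ωy=+0.01 pitch=-90.0°

Key-timestep trajectory:
   step    t(s)  b1.x    b1.z    b1.vx   b1.vz   b2.x    b2.z    b2.vx   b2.vz   b3.x    b3.z    b3.vx   b3.vz 
     16  0.1322   +0.000  +0.038  +0.001  +0.000   -0.033  +0.114  -0.039  +0.013   -0.068  +0.188  -0.114  -0.021
     33  0.2727   +0.000  +0.038  +0.004  +0.001   -0.050  +0.116  -0.263  -0.023   -0.112  +0.170  -0.616  -0.463
     49  0.4050   +0.001  +0.038  +0.000  +0.000   -0.098  +0.033  +0.137  -0.112   -0.198  +0.025  +0.082  +0.311


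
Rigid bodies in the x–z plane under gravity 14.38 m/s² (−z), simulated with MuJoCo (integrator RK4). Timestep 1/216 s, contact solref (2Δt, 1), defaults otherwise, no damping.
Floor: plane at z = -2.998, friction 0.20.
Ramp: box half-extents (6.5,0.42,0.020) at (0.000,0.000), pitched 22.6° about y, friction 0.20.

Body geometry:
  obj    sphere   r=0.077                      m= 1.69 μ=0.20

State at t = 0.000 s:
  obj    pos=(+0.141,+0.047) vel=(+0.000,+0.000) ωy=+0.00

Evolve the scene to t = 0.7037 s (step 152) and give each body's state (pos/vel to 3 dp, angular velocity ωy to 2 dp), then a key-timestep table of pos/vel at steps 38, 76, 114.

State at t = 0.7037 s:
  obj    pos=(+1.043,-0.329) vel=(+2.565,-1.068) ωy=+36.06

Key-timestep trajectory:
   step    t(s)  obj.x    obj.z    obj.vx   obj.vz 
     38  0.1759   +0.197  +0.023  +0.641  -0.267
     76  0.3519   +0.367  -0.048  +1.282  -0.534
    114  0.5278   +0.649  -0.165  +1.923  -0.801


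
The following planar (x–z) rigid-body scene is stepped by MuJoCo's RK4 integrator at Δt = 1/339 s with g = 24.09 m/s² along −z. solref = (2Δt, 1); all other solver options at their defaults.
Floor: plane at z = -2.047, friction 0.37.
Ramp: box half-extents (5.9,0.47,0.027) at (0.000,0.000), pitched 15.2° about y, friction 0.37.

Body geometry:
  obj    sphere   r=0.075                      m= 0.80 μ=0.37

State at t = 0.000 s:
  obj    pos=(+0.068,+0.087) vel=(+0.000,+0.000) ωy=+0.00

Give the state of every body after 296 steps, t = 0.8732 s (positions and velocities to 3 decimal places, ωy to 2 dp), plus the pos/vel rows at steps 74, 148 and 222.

State at t = 0.8732 s:
  obj    pos=(+1.728,-0.364) vel=(+3.802,-1.033) ωy=+52.52

Key-timestep trajectory:
   step    t(s)  obj.x    obj.z    obj.vx   obj.vz 
     74  0.2183   +0.172  +0.059  +0.950  -0.258
    148  0.4366   +0.483  -0.026  +1.901  -0.516
    222  0.6549   +1.002  -0.166  +2.851  -0.775


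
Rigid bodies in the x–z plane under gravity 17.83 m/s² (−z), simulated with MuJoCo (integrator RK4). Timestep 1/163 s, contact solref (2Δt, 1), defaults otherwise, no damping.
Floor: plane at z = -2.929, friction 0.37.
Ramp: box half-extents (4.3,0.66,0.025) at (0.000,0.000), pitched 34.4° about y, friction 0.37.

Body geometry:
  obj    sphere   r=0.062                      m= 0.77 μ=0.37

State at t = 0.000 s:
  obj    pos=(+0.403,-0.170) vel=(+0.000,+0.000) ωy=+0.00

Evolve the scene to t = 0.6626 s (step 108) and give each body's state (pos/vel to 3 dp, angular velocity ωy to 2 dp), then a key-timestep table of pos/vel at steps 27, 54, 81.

State at t = 0.6626 s:
  obj    pos=(+1.706,-1.063) vel=(+3.934,-2.693) ωy=+76.87

Key-timestep trajectory:
   step    t(s)  obj.x    obj.z    obj.vx   obj.vz 
     27  0.1656   +0.484  -0.226  +0.984  -0.673
     54  0.3313   +0.729  -0.394  +1.967  -1.347
     81  0.4969   +1.136  -0.672  +2.950  -2.020


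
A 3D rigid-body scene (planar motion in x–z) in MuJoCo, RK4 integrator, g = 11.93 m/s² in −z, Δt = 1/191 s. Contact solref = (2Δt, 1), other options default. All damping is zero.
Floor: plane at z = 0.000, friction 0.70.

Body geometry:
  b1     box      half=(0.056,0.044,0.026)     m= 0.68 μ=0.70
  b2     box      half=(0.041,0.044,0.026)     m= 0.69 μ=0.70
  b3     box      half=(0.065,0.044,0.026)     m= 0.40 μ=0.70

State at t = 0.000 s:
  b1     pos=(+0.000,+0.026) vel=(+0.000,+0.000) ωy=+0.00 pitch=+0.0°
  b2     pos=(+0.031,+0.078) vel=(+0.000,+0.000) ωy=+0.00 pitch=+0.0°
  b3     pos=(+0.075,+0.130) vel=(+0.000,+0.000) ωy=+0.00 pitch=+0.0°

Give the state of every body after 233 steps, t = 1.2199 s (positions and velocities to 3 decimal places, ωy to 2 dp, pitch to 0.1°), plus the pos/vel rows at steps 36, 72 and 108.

State at t = 1.2199 s:
  b1     pos=(+0.000,+0.026) vel=(+0.000,+0.000) ωy=+0.00 pitch=+0.0°
  b2     pos=(+0.031,+0.078) vel=(+0.000,+0.000) ωy=+0.00 pitch=+0.0°
  b3     pos=(+0.103,+0.065) vel=(+0.000,+0.000) ωy=+0.00 pitch=+90.0°

Key-timestep trajectory:
   step    t(s)  b1.x    b1.z    b1.vx   b1.vz   b2.x    b2.z    b2.vx   b2.vz   b3.x    b3.z    b3.vx   b3.vz 
     36  0.1885   +0.000  +0.026  +0.000  +0.000   +0.031  +0.078  +0.000  +0.000   +0.085  +0.127  +0.134  -0.072
     72  0.3770   +0.000  +0.026  +0.000  +0.000   +0.031  +0.078  +0.000  +0.000   +0.109  +0.067  -0.056  +0.007
    108  0.5654   +0.000  +0.026  +0.000  +0.000   +0.031  +0.078  +0.000  +0.000   +0.105  +0.066  -0.031  -0.008


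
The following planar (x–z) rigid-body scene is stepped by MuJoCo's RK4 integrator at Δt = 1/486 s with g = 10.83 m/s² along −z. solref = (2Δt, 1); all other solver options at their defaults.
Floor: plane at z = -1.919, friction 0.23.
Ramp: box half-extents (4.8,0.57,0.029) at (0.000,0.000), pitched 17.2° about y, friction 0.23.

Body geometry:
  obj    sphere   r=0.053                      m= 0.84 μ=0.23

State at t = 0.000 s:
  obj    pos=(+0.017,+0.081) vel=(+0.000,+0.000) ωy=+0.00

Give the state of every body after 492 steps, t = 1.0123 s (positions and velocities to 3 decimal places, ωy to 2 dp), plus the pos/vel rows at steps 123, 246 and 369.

State at t = 1.0123 s:
  obj    pos=(+1.137,-0.266) vel=(+2.212,-0.685) ωy=+43.69

Key-timestep trajectory:
   step    t(s)  obj.x    obj.z    obj.vx   obj.vz 
    123  0.2531   +0.087  +0.059  +0.553  -0.171
    246  0.5062   +0.297  -0.006  +1.106  -0.342
    369  0.7593   +0.647  -0.114  +1.659  -0.514


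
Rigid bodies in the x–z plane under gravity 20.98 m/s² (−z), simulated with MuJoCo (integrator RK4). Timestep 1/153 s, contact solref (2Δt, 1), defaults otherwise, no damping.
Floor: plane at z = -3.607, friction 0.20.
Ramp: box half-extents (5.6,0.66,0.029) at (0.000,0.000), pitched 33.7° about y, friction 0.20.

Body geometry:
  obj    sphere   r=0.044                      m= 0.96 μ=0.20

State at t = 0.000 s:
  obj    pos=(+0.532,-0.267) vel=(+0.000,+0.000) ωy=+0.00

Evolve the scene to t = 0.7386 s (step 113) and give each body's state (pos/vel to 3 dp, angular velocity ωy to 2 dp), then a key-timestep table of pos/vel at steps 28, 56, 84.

State at t = 0.7386 s:
  obj    pos=(+2.419,-1.526) vel=(+5.110,-3.408) ωy=+139.48

Key-timestep trajectory:
   step    t(s)  obj.x    obj.z    obj.vx   obj.vz 
     28  0.1830   +0.648  -0.344  +1.267  -0.845
     56  0.3660   +0.996  -0.576  +2.533  -1.689
     84  0.5490   +1.575  -0.963  +3.799  -2.533


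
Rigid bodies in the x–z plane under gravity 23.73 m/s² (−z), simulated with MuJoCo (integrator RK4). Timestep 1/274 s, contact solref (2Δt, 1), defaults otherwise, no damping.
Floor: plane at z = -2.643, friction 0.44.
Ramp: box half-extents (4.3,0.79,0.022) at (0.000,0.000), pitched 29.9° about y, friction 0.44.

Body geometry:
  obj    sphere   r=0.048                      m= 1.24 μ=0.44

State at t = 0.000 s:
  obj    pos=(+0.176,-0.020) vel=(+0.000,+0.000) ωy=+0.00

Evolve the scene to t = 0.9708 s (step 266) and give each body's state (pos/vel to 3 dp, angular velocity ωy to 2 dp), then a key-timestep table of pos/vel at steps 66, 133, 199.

State at t = 0.9708 s:
  obj    pos=(+3.627,-2.005) vel=(+7.110,-4.089) ωy=+170.87

Key-timestep trajectory:
   step    t(s)  obj.x    obj.z    obj.vx   obj.vz 
     66  0.2409   +0.388  -0.143  +1.764  -1.015
    133  0.4854   +1.039  -0.517  +3.555  -2.044
    199  0.7263   +2.108  -1.131  +5.320  -3.059


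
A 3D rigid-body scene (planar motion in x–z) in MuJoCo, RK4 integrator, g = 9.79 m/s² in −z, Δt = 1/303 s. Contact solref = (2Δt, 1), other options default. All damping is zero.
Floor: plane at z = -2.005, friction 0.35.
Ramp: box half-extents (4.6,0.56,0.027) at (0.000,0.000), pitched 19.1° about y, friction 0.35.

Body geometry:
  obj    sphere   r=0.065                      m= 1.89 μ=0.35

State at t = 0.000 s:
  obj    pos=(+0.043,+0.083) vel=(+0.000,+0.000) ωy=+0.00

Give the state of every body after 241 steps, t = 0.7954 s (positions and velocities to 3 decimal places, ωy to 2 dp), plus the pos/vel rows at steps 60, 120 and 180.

State at t = 0.7954 s:
  obj    pos=(+0.727,-0.154) vel=(+1.720,-0.596) ωy=+28.00

Key-timestep trajectory:
   step    t(s)  obj.x    obj.z    obj.vx   obj.vz 
     60  0.1980   +0.085  +0.068  +0.428  -0.148
    120  0.3960   +0.213  +0.024  +0.856  -0.297
    180  0.5941   +0.424  -0.050  +1.285  -0.445


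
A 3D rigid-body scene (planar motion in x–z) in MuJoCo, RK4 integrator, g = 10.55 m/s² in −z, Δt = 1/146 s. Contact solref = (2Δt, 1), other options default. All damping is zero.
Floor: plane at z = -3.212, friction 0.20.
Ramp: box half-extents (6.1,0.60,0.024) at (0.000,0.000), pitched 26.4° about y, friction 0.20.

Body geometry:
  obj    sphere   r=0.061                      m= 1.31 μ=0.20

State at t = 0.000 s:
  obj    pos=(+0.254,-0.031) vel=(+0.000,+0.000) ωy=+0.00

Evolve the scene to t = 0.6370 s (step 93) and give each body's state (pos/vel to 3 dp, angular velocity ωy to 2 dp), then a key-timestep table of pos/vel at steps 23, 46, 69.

State at t = 0.6370 s:
  obj    pos=(+0.863,-0.334) vel=(+1.912,-0.949) ωy=+34.97

Key-timestep trajectory:
   step    t(s)  obj.x    obj.z    obj.vx   obj.vz 
     23  0.1575   +0.291  -0.050  +0.473  -0.235
     46  0.3151   +0.403  -0.105  +0.946  -0.470
     69  0.4726   +0.589  -0.198  +1.419  -0.704


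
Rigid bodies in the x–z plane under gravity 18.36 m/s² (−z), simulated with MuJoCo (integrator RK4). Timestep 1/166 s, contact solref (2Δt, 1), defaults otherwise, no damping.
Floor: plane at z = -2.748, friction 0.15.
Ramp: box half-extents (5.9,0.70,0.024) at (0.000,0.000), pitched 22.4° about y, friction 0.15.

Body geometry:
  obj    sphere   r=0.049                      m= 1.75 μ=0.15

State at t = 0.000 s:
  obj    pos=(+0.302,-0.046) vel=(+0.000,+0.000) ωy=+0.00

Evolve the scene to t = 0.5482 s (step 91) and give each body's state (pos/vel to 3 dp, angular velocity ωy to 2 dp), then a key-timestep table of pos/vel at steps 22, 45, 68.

State at t = 0.5482 s:
  obj    pos=(+0.997,-0.332) vel=(+2.533,-1.044) ωy=+55.87

Key-timestep trajectory:
   step    t(s)  obj.x    obj.z    obj.vx   obj.vz 
     22  0.1325   +0.343  -0.062  +0.613  -0.253
     45  0.2711   +0.472  -0.116  +1.253  -0.516
     68  0.4096   +0.690  -0.205  +1.893  -0.780


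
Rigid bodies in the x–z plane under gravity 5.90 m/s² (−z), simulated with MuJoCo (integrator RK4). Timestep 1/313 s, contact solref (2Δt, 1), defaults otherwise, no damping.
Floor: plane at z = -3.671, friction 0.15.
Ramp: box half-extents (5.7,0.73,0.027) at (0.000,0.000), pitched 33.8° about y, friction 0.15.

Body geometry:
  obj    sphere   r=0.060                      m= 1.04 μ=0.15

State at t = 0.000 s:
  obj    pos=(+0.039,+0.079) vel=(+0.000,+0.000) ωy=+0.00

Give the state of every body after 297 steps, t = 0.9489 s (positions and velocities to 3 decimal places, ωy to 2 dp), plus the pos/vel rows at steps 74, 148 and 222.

State at t = 0.9489 s:
  obj    pos=(+0.992,-0.559) vel=(+2.010,-1.341) ωy=+29.10

Key-timestep trajectory:
   step    t(s)  obj.x    obj.z    obj.vx   obj.vz 
     74  0.2364   +0.098  +0.039  +0.504  -0.328
    148  0.4728   +0.275  -0.080  +1.005  -0.661
    222  0.7093   +0.571  -0.278  +1.508  -0.990


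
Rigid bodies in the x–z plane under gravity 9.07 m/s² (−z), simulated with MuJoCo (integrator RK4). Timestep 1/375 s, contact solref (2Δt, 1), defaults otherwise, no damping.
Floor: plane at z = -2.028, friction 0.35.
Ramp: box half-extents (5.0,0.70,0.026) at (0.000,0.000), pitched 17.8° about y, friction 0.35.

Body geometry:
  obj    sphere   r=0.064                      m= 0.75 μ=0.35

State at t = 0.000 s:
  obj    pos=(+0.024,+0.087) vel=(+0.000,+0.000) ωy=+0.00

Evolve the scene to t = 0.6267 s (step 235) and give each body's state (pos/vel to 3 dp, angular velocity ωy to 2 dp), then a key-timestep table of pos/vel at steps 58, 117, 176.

State at t = 0.6267 s:
  obj    pos=(+0.394,-0.032) vel=(+1.182,-0.379) ωy=+19.39

Key-timestep trajectory:
   step    t(s)  obj.x    obj.z    obj.vx   obj.vz 
     58  0.1547   +0.047  +0.080  +0.292  -0.094
    117  0.3120   +0.116  +0.057  +0.588  -0.189
    176  0.4693   +0.232  +0.020  +0.885  -0.284


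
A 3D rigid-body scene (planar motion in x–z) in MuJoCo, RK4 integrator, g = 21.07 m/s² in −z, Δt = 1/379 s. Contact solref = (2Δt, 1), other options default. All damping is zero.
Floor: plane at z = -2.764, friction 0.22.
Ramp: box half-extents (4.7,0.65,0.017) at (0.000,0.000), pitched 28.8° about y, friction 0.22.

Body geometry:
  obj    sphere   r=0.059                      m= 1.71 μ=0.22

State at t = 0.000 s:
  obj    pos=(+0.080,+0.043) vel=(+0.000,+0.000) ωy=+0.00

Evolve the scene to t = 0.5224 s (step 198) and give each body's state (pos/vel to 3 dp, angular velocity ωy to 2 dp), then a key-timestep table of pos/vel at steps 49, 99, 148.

State at t = 0.5224 s:
  obj    pos=(+0.947,-0.434) vel=(+3.320,-1.825) ωy=+64.18

Key-timestep trajectory:
   step    t(s)  obj.x    obj.z    obj.vx   obj.vz 
     49  0.1293   +0.133  +0.014  +0.822  -0.452
     99  0.2612   +0.297  -0.076  +1.660  -0.913
    148  0.3905   +0.564  -0.224  +2.481  -1.364


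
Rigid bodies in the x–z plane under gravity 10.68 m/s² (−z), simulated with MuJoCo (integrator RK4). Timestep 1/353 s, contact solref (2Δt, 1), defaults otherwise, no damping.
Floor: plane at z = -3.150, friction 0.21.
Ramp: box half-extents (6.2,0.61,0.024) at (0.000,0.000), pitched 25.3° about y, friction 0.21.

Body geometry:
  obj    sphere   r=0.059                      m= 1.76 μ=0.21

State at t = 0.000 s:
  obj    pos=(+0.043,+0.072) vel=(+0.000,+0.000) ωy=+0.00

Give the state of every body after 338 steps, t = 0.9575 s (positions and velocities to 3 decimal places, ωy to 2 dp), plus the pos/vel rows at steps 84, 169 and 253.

State at t = 0.9575 s:
  obj    pos=(+1.394,-0.567) vel=(+2.822,-1.334) ωy=+52.90

Key-timestep trajectory:
   step    t(s)  obj.x    obj.z    obj.vx   obj.vz 
     84  0.2380   +0.126  +0.032  +0.701  -0.332
    169  0.4788   +0.381  -0.088  +1.411  -0.667
    253  0.7167   +0.800  -0.286  +2.113  -0.999


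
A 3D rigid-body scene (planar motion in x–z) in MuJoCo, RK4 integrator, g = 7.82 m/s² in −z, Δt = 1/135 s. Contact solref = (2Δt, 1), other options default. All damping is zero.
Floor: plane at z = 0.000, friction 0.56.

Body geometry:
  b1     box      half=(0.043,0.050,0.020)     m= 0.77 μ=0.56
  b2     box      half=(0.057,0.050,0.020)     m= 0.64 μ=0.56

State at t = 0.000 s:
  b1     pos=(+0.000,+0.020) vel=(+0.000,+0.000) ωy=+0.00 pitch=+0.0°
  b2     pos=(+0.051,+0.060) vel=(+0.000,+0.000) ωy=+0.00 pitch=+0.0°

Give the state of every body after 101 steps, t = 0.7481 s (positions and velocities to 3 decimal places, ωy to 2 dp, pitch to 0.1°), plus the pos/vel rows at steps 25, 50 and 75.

State at t = 0.7481 s:
  b1     pos=(+0.000,+0.020) vel=(+0.000,+0.000) ωy=+0.00 pitch=+0.0°
  b2     pos=(+0.061,+0.051) vel=(+0.000,+0.000) ωy=-0.01 pitch=+38.2°

Key-timestep trajectory:
   step    t(s)  b1.x    b1.z    b1.vx   b1.vz   b2.x    b2.z    b2.vx   b2.vz 
     25  0.1852   +0.000  +0.020  +0.000  +0.000   +0.063  +0.050  +0.062  +0.063
     50  0.3704   +0.000  +0.020  +0.000  +0.000   +0.061  +0.051  +0.000  +0.001
     75  0.5556   +0.000  +0.020  +0.000  +0.000   +0.061  +0.051  +0.000  +0.000


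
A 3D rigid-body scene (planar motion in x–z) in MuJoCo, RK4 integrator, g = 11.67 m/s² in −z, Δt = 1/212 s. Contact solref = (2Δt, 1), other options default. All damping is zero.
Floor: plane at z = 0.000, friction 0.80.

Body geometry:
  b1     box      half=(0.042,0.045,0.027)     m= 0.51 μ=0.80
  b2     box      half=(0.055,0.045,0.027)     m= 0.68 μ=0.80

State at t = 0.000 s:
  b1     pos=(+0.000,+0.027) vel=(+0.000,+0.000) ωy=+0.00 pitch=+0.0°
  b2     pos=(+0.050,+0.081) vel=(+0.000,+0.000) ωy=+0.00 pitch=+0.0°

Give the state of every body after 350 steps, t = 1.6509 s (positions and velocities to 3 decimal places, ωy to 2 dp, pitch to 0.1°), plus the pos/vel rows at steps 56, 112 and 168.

State at t = 1.6509 s:
  b1     pos=(+0.000,+0.027) vel=(+0.000,+0.000) ωy=+0.00 pitch=+0.0°
  b2     pos=(+0.104,+0.055) vel=(+0.000,+0.000) ωy=+0.00 pitch=+90.0°

Key-timestep trajectory:
   step    t(s)  b1.x    b1.z    b1.vx   b1.vz   b2.x    b2.z    b2.vx   b2.vz 
     56  0.2642   +0.000  +0.027  +0.000  +0.000   +0.096  +0.058  +0.342  -0.109
    112  0.5283   +0.000  +0.027  +0.000  +0.000   +0.120  +0.060  -0.102  -0.020
    168  0.7925   +0.000  +0.027  +0.000  +0.000   +0.107  +0.056  +0.060  +0.046


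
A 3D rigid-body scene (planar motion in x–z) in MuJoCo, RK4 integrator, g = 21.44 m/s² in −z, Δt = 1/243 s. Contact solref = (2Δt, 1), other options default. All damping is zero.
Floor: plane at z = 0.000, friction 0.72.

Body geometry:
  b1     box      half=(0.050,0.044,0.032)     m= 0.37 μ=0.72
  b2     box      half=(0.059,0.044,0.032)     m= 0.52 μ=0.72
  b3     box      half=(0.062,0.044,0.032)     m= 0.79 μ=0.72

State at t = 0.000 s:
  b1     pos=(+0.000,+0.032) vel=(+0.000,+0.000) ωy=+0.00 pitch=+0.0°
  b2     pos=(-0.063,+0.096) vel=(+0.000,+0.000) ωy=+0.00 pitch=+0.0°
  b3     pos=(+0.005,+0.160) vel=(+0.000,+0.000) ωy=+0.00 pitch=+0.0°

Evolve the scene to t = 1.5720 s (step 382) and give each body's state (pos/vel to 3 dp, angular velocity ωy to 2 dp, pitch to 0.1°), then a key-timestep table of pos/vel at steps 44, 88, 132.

State at t = 1.5720 s:
  b1     pos=(+0.000,+0.032) vel=(+0.000,+0.000) ωy=+0.00 pitch=+0.0°
  b2     pos=(-0.122,+0.059) vel=(+0.000,+0.000) ωy=+0.00 pitch=-90.0°
  b3     pos=(+0.145,+0.032) vel=(+0.000,+0.000) ωy=+0.00 pitch=+180.0°

Key-timestep trajectory:
   step    t(s)  b1.x    b1.z    b1.vx   b1.vz   b2.x    b2.z    b2.vx   b2.vz   b3.x    b3.z    b3.vx   b3.vz 
     44  0.1811   +0.000  +0.032  +0.000  +0.001   -0.068  +0.094  -0.182  -0.106   +0.047  +0.132  +0.495  -0.074
     88  0.3621   +0.000  +0.032  +0.000  +0.000   -0.133  +0.064  -0.191  +0.082   +0.145  +0.032  -0.016  +0.031
    132  0.5432   +0.000  +0.032  +0.000  +0.000   -0.116  +0.062  -0.006  +0.003   +0.145  +0.032  +0.000  +0.000


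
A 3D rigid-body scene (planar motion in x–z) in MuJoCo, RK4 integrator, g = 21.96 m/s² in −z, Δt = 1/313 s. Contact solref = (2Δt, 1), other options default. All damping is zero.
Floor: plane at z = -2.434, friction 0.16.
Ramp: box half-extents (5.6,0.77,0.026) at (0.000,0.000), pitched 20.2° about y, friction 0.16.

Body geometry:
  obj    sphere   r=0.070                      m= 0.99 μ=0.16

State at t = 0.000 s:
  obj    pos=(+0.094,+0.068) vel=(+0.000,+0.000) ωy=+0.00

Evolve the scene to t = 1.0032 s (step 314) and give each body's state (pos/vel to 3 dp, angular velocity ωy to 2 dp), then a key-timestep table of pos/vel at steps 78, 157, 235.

State at t = 1.0032 s:
  obj    pos=(+2.652,-0.873) vel=(+5.100,-1.876) ωy=+77.61

Key-timestep trajectory:
   step    t(s)  obj.x    obj.z    obj.vx   obj.vz 
     78  0.2492   +0.252  +0.010  +1.267  -0.466
    157  0.5016   +0.734  -0.168  +2.550  -0.938
    235  0.7508   +1.527  -0.459  +3.817  -1.404


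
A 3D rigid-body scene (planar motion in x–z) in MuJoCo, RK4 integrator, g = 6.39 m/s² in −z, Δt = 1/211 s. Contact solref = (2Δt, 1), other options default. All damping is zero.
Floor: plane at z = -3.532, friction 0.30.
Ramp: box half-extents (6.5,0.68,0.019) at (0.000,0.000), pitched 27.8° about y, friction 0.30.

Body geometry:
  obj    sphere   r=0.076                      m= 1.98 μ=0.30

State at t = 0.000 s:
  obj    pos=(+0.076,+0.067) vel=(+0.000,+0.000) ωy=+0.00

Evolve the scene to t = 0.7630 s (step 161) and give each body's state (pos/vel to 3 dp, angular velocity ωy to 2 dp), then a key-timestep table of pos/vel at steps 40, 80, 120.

State at t = 0.7630 s:
  obj    pos=(+0.624,-0.222) vel=(+1.437,-0.758) ωy=+21.37

Key-timestep trajectory:
   step    t(s)  obj.x    obj.z    obj.vx   obj.vz 
     40  0.1896   +0.110  +0.049  +0.357  -0.188
     80  0.3791   +0.212  -0.004  +0.714  -0.376
    120  0.5687   +0.381  -0.093  +1.071  -0.565


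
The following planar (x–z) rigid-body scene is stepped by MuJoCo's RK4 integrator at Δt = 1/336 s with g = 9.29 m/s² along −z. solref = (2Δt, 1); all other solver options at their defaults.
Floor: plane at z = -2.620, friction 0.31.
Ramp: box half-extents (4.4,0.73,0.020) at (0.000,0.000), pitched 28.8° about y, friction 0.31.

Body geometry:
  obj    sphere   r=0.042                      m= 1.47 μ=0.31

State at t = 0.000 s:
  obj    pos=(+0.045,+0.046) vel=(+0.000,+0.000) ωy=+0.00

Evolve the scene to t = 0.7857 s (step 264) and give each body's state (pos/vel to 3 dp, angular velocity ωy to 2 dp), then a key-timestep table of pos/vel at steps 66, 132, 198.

State at t = 0.7857 s:
  obj    pos=(+0.910,-0.429) vel=(+2.201,-1.210) ωy=+59.80

Key-timestep trajectory:
   step    t(s)  obj.x    obj.z    obj.vx   obj.vz 
     66  0.1964   +0.099  +0.016  +0.550  -0.303
    132  0.3929   +0.261  -0.073  +1.101  -0.605
    198  0.5893   +0.531  -0.221  +1.651  -0.908


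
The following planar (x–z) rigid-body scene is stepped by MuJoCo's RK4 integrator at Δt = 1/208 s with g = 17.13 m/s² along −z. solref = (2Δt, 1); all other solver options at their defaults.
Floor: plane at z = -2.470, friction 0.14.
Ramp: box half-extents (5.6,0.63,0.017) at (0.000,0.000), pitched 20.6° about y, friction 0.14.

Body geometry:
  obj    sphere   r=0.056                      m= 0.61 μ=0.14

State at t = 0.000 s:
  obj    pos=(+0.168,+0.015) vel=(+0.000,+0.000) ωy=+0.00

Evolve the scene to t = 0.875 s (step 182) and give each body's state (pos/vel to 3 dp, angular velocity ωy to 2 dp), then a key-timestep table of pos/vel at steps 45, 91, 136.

State at t = 0.875 s:
  obj    pos=(+1.711,-0.565) vel=(+3.526,-1.325) ωy=+67.25

Key-timestep trajectory:
   step    t(s)  obj.x    obj.z    obj.vx   obj.vz 
     45  0.2163   +0.262  -0.021  +0.872  -0.328
     91  0.4375   +0.554  -0.130  +1.763  -0.663
    136  0.6538   +1.030  -0.309  +2.635  -0.990


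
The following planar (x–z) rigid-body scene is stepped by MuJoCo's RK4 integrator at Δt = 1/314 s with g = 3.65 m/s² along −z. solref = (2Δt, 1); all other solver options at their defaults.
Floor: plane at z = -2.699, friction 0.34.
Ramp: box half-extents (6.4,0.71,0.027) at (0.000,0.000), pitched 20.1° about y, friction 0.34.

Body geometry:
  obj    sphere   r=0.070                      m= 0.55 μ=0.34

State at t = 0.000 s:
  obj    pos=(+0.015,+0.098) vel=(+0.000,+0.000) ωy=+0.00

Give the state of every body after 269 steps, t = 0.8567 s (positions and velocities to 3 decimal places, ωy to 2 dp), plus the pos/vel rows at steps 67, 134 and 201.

State at t = 0.8567 s:
  obj    pos=(+0.324,-0.015) vel=(+0.721,-0.264) ωy=+10.96

Key-timestep trajectory:
   step    t(s)  obj.x    obj.z    obj.vx   obj.vz 
     67  0.2134   +0.034  +0.091  +0.180  -0.066
    134  0.4268   +0.092  +0.070  +0.359  -0.131
    201  0.6401   +0.187  +0.035  +0.539  -0.197


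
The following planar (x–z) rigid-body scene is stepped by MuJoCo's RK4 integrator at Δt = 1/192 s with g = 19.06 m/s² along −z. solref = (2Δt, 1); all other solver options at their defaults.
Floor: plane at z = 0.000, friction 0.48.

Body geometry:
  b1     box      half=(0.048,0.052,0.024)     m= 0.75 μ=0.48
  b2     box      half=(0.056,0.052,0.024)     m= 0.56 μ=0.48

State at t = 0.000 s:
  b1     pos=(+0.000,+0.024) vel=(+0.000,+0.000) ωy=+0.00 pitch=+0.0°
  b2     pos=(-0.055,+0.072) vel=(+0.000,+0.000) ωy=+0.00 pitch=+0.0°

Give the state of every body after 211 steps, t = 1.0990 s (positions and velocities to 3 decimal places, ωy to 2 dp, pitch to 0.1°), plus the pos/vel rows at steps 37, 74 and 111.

State at t = 1.0990 s:
  b1     pos=(+0.000,+0.024) vel=(+0.000,+0.000) ωy=+0.00 pitch=+0.0°
  b2     pos=(-0.113,+0.056) vel=(+0.000,+0.000) ωy=+0.00 pitch=-90.0°

Key-timestep trajectory:
   step    t(s)  b1.x    b1.z    b1.vx   b1.vz   b2.x    b2.z    b2.vx   b2.vz 
     37  0.1927   +0.000  +0.024  +0.000  +0.000   -0.083  +0.061  -0.130  +0.020
     74  0.3854   +0.000  +0.024  +0.000  +0.000   -0.111  +0.057  -0.333  -0.131
    111  0.5781   +0.000  +0.024  +0.000  +0.000   -0.108  +0.058  +0.002  +0.007


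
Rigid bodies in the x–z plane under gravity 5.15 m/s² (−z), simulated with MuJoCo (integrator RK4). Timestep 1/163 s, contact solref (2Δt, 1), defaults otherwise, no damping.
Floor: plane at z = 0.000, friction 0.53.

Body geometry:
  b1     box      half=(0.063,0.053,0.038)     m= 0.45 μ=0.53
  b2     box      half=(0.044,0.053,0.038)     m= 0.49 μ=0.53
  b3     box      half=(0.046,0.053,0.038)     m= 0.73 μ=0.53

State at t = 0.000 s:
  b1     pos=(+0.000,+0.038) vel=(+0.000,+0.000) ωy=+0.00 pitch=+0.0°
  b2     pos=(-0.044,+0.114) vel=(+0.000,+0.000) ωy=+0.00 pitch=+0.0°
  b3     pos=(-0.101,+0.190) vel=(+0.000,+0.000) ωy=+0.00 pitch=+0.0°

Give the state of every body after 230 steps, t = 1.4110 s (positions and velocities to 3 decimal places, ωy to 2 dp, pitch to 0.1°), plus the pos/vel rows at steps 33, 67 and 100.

State at t = 1.4110 s:
  b1     pos=(+0.000,+0.038) vel=(+0.000,+0.000) ωy=+0.00 pitch=+0.0°
  b2     pos=(-0.044,+0.114) vel=(+0.000,+0.000) ωy=+0.00 pitch=+0.0°
  b3     pos=(-0.130,+0.046) vel=(+0.000,+0.000) ωy=+0.00 pitch=-90.0°

Key-timestep trajectory:
   step    t(s)  b1.x    b1.z    b1.vx   b1.vz   b2.x    b2.z    b2.vx   b2.vz   b3.x    b3.z    b3.vx   b3.vz 
     33  0.2025   +0.000  +0.038  +0.000  +0.000   -0.044  +0.114  +0.000  +0.000   -0.121  +0.176  -0.182  -0.240
     67  0.4110   +0.000  +0.038  +0.000  +0.000   -0.044  +0.114  +0.000  +0.000   -0.155  +0.056  +0.011  +0.119
    100  0.6135   +0.000  +0.038  +0.000  +0.000   -0.044  +0.114  +0.000  +0.000   -0.136  +0.050  +0.211  -0.137
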